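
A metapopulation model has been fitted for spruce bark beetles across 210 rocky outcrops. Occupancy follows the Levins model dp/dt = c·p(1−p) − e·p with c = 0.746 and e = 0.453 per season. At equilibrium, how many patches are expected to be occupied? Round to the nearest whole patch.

82

p* = 1 − e/c = 1 − 0.453/0.746 = 0.3928.
Expected occupied patches = N × p* = 210 × 0.3928 = 82.48 ≈ 82.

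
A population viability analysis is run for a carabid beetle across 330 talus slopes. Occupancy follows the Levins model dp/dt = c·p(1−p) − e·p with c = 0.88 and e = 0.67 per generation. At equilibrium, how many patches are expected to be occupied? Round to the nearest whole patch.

p* = 1 − e/c = 1 − 0.67/0.88 = 0.2386.
Expected occupied patches = N × p* = 330 × 0.2386 = 78.75 ≈ 79.

79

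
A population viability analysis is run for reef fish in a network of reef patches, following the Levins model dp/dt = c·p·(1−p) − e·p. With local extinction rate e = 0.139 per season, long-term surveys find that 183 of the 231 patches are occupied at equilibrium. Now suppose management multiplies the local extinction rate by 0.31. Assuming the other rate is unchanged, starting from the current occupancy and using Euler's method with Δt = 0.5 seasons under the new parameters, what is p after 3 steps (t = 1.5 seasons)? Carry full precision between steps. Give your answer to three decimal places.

Observed p* = 183/231 = 0.79221.
Balance c(1−p*) = e gives c = e/(1 − 0.79221) = 0.139/0.20779 = 0.66894.
Starting from p₀ = 0.79221; update p ← p + (dp/dt)·Δt with the new parameters.
t = 0.5: p = 0.79221 + (+0.03799) = 0.83020
t = 1: p = 0.83020 + (+0.02926) = 0.85946
t = 1.5: p = 0.85946 + (+0.02188) = 0.88134

0.881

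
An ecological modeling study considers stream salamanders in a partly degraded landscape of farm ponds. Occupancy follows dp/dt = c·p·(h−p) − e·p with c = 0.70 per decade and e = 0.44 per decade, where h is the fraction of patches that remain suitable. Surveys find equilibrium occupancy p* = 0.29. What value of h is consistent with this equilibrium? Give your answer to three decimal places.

At equilibrium c(h−p*) = e, so h = p* + e/c.
h = 0.29 + 0.44/0.70 = 0.29 + 0.6286 = 0.9186.

0.919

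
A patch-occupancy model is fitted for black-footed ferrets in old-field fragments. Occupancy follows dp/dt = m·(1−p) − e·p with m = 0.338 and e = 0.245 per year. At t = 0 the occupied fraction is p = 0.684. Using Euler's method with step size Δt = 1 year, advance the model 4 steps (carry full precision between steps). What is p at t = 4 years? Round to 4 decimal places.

Update rule: p ← p + [m·(1−p) − e·p]·Δt with Δt = 1.
step 1: Δp = -0.06077, p = 0.62323
step 2: Δp = -0.02534, p = 0.59789
step 3: Δp = -0.01057, p = 0.58732
step 4: Δp = -0.00441, p = 0.58291

0.5829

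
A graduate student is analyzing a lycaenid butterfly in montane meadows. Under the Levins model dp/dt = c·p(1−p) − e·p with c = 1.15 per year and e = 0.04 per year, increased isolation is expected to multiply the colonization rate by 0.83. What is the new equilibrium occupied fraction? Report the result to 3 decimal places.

Before: p* = 1 − 0.04/1.15 = 0.9652.
After the change, c = 0.9545, e = 0.04, so p* = 1 − 0.04/0.9545 = 0.9581.

0.958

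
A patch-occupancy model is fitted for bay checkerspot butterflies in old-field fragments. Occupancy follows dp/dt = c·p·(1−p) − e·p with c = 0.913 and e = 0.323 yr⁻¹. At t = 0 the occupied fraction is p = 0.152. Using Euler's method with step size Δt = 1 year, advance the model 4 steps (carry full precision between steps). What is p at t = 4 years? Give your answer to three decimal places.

Update rule: p ← p + [c·p·(1−p) − e·p]·Δt with Δt = 1.
  1  |  dp/dt·Δt = +0.068586  |  p_1 = 0.220586
  2  |  dp/dt·Δt = +0.085721  |  p_2 = 0.306307
  3  |  dp/dt·Δt = +0.095060  |  p_3 = 0.401367
  4  |  dp/dt·Δt = +0.089726  |  p_4 = 0.491093

0.491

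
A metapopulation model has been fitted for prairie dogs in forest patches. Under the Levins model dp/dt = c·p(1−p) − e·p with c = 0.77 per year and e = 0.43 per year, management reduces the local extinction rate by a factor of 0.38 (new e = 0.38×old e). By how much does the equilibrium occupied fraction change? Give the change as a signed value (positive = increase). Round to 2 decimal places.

Before: p* = 1 − 0.43/0.77 = 0.4416.
After the change, c = 0.77, e = 0.1634, so p* = 1 − 0.1634/0.77 = 0.7878.
Δp* = 0.7878 − 0.4416 = +0.3462.

0.35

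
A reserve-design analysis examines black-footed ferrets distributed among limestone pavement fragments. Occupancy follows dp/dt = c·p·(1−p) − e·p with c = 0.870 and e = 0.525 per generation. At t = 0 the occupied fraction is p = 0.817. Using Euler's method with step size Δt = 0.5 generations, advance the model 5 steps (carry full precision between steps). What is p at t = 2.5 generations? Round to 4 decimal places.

Update rule: p ← p + [c·p·(1−p) − e·p]·Δt with Δt = 0.5.
step 1: Δp = -0.14943, p = 0.66757
step 2: Δp = -0.07870, p = 0.58887
step 3: Δp = -0.04926, p = 0.53961
step 4: Δp = -0.03358, p = 0.50603
step 5: Δp = -0.02410, p = 0.48193

0.4819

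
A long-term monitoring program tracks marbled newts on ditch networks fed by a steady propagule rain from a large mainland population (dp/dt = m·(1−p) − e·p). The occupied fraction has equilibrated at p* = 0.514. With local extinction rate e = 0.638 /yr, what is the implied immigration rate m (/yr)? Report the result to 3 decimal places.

At equilibrium m(1−p*) = e·p*, so m = e·p*/(1−p*).
m = 0.638 × 0.514 / 0.4860 = 0.3279/0.4860 = 0.6748.

0.675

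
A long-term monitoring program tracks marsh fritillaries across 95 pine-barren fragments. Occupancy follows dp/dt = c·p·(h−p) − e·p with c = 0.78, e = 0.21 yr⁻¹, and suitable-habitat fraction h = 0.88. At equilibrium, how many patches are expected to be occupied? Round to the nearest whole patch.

p* = h − e/c = 0.88 − 0.2692 = 0.6108.
Expected occupied patches = N × p* = 95 × 0.6108 = 58.02 ≈ 58.

58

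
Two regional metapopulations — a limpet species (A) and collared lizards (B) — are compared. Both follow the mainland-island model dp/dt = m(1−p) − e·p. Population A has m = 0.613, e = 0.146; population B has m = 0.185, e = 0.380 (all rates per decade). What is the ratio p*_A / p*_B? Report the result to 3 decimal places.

A: p*_A = m/(m+e) = 0.613/0.7590 = 0.8076.
B: p*_B = 0.185/0.5650 = 0.3274.
p*_A / p*_B = 0.8076/0.3274 = 2.4666.

2.467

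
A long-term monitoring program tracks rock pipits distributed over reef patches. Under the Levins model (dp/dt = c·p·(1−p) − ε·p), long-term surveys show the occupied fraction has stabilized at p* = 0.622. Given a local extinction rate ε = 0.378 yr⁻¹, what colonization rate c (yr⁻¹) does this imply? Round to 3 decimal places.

At equilibrium c(1−p*) = ε, so c = ε/(1−p*).
c = 0.378/(1 − 0.622) = 0.378/0.3780 = 1.0000.

1.000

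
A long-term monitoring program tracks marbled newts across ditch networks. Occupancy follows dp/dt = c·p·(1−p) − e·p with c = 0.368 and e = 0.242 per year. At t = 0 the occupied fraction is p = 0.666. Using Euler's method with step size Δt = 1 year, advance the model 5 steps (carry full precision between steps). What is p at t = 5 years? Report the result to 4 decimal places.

0.4465

Update rule: p ← p + [c·p·(1−p) − e·p]·Δt with Δt = 1.
t = 1: p = 0.66600 + (-0.07931) = 0.58669
t = 2: p = 0.58669 + (-0.05274) = 0.53394
t = 3: p = 0.53394 + (-0.03764) = 0.49631
t = 4: p = 0.49631 + (-0.02811) = 0.46819
t = 5: p = 0.46819 + (-0.02168) = 0.44652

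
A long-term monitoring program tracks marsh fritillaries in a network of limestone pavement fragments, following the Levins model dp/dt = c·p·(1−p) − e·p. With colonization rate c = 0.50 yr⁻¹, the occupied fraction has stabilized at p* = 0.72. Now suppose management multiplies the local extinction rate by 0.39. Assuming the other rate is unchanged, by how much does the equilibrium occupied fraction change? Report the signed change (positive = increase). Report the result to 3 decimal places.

0.171

Balance c(1−p*) = e gives e = 0.50×(1 − 0.72000) = 0.14000.
New p* = 1 − e/c = 1 − 0.05460/0.50000 = 0.89080.
Δp* = 0.89080 − 0.72000 = +0.17080.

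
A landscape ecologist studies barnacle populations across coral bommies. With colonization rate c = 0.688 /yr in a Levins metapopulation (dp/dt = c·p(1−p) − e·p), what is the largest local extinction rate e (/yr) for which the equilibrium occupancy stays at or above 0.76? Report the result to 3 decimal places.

1 − e/c ≥ 0.76 ⇒ e ≤ c(1 − 0.76) = 0.688 × 0.2400.
e_max = 0.1651.

0.165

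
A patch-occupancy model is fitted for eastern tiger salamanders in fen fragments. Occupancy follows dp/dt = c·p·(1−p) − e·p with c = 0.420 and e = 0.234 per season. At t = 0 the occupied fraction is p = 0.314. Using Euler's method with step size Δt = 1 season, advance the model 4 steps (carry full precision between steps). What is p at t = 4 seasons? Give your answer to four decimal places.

Update rule: p ← p + [c·p·(1−p) − e·p]·Δt with Δt = 1.
step 1: Δp = +0.01699, p = 0.33099
step 2: Δp = +0.01555, p = 0.34654
step 3: Δp = +0.01402, p = 0.36056
step 4: Δp = +0.01246, p = 0.37303

0.3730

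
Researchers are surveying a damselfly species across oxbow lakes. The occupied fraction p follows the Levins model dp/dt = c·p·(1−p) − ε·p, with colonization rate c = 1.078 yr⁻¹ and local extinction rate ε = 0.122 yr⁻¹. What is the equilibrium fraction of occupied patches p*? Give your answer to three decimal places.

At equilibrium, colonization balances extinction: c·p*·(1−p*) = ε·p*.
So p* = 1 − ε/c = 1 − 0.122/1.078 = 1 − 0.1132 = 0.8868.

0.887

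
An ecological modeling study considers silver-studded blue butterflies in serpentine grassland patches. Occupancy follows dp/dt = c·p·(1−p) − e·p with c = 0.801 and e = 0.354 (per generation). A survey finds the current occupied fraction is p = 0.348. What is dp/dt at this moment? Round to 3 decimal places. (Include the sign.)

Colonization term: c·p·(1−p) = 0.801×0.348×0.6520 = 0.18174.
Extinction term: e·p = 0.12319.
dp/dt = 0.18174 − 0.12319 = 0.05855.

0.059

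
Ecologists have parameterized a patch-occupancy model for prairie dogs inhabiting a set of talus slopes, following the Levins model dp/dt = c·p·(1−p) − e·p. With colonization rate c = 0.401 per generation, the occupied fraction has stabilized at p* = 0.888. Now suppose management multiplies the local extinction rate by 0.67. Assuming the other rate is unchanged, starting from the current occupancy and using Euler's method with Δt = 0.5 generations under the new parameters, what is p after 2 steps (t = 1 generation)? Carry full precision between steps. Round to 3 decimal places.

Balance c(1−p*) = e gives e = 0.401×(1 − 0.88800) = 0.04491.
Starting from p₀ = 0.88800; update p ← p + (dp/dt)·Δt with the new parameters.
step 1: Δp = +0.00658, p = 0.89458
step 2: Δp = +0.00545, p = 0.90003

0.900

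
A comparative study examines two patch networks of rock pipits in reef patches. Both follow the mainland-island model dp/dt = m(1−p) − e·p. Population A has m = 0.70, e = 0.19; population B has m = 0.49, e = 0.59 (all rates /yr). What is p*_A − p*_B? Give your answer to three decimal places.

0.333

A: p*_A = m/(m+e) = 0.70/0.8900 = 0.7865.
B: p*_B = 0.49/1.0800 = 0.4537.
p*_A − p*_B = 0.7865 − 0.4537 = 0.3328.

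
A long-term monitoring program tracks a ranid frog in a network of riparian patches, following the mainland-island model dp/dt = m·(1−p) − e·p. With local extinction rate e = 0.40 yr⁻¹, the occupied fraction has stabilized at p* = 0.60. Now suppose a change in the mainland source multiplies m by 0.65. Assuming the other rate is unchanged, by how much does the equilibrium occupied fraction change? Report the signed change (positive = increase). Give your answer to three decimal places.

Balance m(1−p*) = e·p* gives m = e·p*/(1−p*) = 0.40×0.60000/0.40000 = 0.60000.
New p* = m/(m+e) = 0.39000/(0.39000+0.40000) = 0.49367.
Δp* = 0.49367 − 0.60000 = -0.10633.

-0.106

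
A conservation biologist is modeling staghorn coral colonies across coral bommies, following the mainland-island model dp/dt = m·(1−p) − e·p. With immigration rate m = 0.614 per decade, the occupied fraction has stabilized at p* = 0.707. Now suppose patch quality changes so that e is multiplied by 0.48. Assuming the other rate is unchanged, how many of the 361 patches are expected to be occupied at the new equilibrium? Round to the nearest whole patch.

Balance m(1−p*) = e·p* gives e = m(1−p*)/p* = 0.614×0.29300/0.70700 = 0.25446.
New p* = m/(m+e) = 0.61400/(0.61400+0.12214) = 0.83408.
Expected occupied = 361 × 0.83408 = 301.10 ≈ 301.

301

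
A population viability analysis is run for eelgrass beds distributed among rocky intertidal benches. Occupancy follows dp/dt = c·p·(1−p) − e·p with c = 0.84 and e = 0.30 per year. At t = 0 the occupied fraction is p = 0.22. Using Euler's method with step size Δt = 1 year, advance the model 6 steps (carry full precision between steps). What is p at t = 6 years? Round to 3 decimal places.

0.613

Update rule: p ← p + [c·p·(1−p) − e·p]·Δt with Δt = 1.
step 1: Δp = +0.07814, p = 0.29814
step 2: Δp = +0.08633, p = 0.38447
step 3: Δp = +0.08345, p = 0.46792
step 4: Δp = +0.06876, p = 0.53668
step 5: Δp = +0.04787, p = 0.58455
step 6: Δp = +0.02863, p = 0.61318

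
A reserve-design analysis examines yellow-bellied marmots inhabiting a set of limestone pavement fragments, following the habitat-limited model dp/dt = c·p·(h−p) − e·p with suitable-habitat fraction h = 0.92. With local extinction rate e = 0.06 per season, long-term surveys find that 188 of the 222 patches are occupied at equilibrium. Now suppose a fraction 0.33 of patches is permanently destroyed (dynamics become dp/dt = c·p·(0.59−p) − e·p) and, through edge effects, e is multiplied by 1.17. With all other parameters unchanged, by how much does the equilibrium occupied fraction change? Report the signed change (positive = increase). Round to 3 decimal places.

-0.342

Observed p* = 188/222 = 0.84685.
Balance c(h−p*) = e gives c = e/(0.92 − 0.84685) = 0.06/0.07315 = 0.82023.
New p* = 0.59 − e/c = 0.59 − 0.07020/0.82023 = 0.50441.
Δp* = 0.50441 − 0.84685 = -0.34244.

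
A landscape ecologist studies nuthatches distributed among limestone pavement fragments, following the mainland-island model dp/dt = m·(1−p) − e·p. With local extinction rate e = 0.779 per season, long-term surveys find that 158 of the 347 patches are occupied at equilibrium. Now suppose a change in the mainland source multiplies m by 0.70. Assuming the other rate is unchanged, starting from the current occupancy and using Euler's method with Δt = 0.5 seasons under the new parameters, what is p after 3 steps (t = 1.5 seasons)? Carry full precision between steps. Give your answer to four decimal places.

Observed p* = 158/347 = 0.45533.
Balance m(1−p*) = e·p* gives m = e·p*/(1−p*) = 0.779×0.45533/0.54467 = 0.65123.
Starting from p₀ = 0.45533; update p ← p + (dp/dt)·Δt with the new parameters.
  1  |  dp/dt·Δt = -0.053205  |  p_1 = 0.402126
  2  |  dp/dt·Δt = -0.020355  |  p_2 = 0.381771
  3  |  dp/dt·Δt = -0.007787  |  p_3 = 0.373984

0.3740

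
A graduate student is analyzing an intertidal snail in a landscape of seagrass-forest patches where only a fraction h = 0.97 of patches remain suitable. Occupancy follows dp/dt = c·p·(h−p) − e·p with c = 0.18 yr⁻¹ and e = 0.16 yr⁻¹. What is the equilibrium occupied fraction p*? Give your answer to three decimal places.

0.081

Setting dp/dt = 0 and dividing by p* gives c·(h−p*) = e.
So p* = h − e/c = 0.97 − 0.16/0.18 = 0.97 − 0.8889 = 0.0811.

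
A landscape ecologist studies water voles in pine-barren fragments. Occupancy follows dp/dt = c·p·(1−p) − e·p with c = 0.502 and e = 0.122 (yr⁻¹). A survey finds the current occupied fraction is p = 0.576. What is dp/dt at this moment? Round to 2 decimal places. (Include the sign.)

Colonization term: c·p·(1−p) = 0.502×0.576×0.4240 = 0.12260.
Extinction term: e·p = 0.07027.
dp/dt = 0.12260 − 0.07027 = 0.05233.

0.05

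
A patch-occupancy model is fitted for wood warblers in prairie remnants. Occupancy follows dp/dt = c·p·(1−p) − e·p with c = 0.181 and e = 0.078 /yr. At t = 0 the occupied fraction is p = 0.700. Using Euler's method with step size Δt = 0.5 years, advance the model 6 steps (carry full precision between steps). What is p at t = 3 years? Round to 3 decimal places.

0.658

Update rule: p ← p + [c·p·(1−p) − e·p]·Δt with Δt = 0.5.
step 1: Δp = -0.00829, p = 0.69171
step 2: Δp = -0.00768, p = 0.68403
step 3: Δp = -0.00712, p = 0.67691
step 4: Δp = -0.00661, p = 0.67030
step 5: Δp = -0.00614, p = 0.66416
step 6: Δp = -0.00572, p = 0.65845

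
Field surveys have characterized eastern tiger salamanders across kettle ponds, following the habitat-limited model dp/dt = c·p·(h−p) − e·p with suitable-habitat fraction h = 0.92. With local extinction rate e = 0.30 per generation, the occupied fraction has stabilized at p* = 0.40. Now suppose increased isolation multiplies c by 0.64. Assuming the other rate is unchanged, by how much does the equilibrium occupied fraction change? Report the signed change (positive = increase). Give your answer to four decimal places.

-0.2925

Balance c(h−p*) = e gives c = e/(0.92 − 0.40000) = 0.30/0.52000 = 0.57692.
New p* = 0.92 − e/c = 0.92 − 0.30000/0.36923 = 0.10750.
Δp* = 0.10750 − 0.40000 = -0.29250.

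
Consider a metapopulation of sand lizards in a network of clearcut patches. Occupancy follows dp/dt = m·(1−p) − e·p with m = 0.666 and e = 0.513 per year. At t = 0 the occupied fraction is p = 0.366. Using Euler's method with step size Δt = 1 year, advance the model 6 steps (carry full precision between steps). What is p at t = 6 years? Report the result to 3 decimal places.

0.565

Update rule: p ← p + [m·(1−p) − e·p]·Δt with Δt = 1.
p: 0.36600 → 0.60049  (Δp = +0.23449)
p: 0.60049 → 0.55851  (Δp = -0.04197)
p: 0.55851 → 0.56603  (Δp = +0.00751)
p: 0.56603 → 0.56468  (Δp = -0.00134)
p: 0.56468 → 0.56492  (Δp = +0.00024)
p: 0.56492 → 0.56488  (Δp = -0.00004)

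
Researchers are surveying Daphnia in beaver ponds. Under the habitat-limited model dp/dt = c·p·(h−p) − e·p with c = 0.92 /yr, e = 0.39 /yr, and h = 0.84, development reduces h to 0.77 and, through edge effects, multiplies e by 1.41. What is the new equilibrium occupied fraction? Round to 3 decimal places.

Before: p* = h − e/c = 0.84 − 0.39/0.92 = 0.84 − 0.4239 = 0.4161.
After: c = 0.92, e = 0.5499, h = 0.77; p* = 0.77 − 0.5499/0.92 = 0.1723.

0.172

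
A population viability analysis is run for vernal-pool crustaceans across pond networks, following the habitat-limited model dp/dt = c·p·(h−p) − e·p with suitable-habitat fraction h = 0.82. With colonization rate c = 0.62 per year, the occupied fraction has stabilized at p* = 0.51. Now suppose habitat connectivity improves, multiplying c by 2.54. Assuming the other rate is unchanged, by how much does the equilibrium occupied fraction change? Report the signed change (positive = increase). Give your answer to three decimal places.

0.188

Balance c(h−p*) = e gives e = 0.62×(0.82 − 0.51000) = 0.19220.
New p* = 0.82 − e/c = 0.82 − 0.19220/1.57480 = 0.69795.
Δp* = 0.69795 − 0.51000 = +0.18795.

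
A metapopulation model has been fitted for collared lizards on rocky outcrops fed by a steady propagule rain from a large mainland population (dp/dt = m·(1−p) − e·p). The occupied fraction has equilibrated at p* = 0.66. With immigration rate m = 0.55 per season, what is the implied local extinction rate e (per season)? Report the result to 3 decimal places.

At equilibrium m(1−p*) = e·p*, so e = m(1−p*)/p*.
e = 0.55 × 0.3400 / 0.66 = 0.2833.

0.283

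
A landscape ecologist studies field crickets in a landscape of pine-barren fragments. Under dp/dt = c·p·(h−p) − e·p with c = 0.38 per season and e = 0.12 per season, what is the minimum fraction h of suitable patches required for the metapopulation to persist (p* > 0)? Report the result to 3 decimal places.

0.316

p* = h − e/c is positive only when h > e/c.
h_min = e/c = 0.12/0.38 = 0.3158.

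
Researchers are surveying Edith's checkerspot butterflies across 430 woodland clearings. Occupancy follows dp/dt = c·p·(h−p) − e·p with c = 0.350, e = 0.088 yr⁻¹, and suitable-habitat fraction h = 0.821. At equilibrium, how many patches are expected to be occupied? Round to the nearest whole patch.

245

p* = h − e/c = 0.821 − 0.2514 = 0.5696.
Expected occupied patches = N × p* = 430 × 0.5696 = 244.92 ≈ 245.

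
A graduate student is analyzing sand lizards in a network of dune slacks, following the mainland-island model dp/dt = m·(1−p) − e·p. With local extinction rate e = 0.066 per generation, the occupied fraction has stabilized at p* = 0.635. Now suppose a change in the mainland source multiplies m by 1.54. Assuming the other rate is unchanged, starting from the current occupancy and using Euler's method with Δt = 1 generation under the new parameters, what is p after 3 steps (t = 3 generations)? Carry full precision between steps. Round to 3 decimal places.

0.688

Balance m(1−p*) = e·p* gives m = e·p*/(1−p*) = 0.066×0.63500/0.36500 = 0.11482.
Starting from p₀ = 0.63500; update p ← p + (dp/dt)·Δt with the new parameters.
p: 0.63500 → 0.65763  (Δp = +0.02263)
p: 0.65763 → 0.67477  (Δp = +0.01714)
p: 0.67477 → 0.68774  (Δp = +0.01297)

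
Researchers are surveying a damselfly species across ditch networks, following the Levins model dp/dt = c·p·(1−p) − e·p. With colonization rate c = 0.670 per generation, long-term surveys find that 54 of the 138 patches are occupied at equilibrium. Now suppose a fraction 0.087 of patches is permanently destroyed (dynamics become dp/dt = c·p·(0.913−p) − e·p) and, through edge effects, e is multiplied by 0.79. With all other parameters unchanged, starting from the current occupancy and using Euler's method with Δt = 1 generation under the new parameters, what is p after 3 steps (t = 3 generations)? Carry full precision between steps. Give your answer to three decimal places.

Observed p* = 54/138 = 0.39130.
Balance c(1−p*) = e gives e = 0.670×(1 − 0.39130) = 0.40783.
Starting from p₀ = 0.39130; update p ← p + (dp/dt)·Δt with the new parameters.
p: 0.39130 → 0.40201  (Δp = +0.01070)
p: 0.40201 → 0.41012  (Δp = +0.00811)
p: 0.41012 → 0.41617  (Δp = +0.00605)

0.416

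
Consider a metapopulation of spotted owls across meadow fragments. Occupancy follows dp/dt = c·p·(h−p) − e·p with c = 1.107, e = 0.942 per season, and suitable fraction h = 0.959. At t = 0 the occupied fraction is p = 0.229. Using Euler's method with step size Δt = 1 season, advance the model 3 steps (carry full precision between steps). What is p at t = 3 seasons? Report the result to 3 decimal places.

Update rule: p ← p + [c·p·(h−p) − e·p]·Δt with Δt = 1.
t = 1: p = 0.22900 + (-0.03066) = 0.19834
t = 2: p = 0.19834 + (-0.01982) = 0.17852
t = 3: p = 0.17852 + (-0.01392) = 0.16459

0.165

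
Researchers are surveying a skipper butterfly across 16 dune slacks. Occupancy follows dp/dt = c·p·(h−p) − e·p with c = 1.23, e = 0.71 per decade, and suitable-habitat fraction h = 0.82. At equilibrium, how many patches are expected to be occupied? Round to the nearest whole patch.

4

p* = h − e/c = 0.82 − 0.5772 = 0.2428.
Expected occupied patches = N × p* = 16 × 0.2428 = 3.88 ≈ 4.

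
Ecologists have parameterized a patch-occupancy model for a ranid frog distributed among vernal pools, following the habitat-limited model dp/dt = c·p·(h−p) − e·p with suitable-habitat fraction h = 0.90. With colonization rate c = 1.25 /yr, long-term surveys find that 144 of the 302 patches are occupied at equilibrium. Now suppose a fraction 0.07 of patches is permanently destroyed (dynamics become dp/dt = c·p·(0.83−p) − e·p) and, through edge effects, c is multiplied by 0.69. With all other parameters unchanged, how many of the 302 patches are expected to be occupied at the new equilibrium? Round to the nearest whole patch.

Observed p* = 144/302 = 0.47682.
Balance c(h−p*) = e gives e = 1.25×(0.9 − 0.47682) = 0.52897.
New p* = 0.83 − e/c = 0.83 − 0.52897/0.86250 = 0.21670.
Expected occupied = 302 × 0.21670 = 65.44 ≈ 65.

65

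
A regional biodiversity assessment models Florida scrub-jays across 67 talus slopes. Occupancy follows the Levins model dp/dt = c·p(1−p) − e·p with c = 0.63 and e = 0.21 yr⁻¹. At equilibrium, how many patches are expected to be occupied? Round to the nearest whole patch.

45

p* = 1 − e/c = 1 − 0.21/0.63 = 0.6667.
Expected occupied patches = N × p* = 67 × 0.6667 = 44.67 ≈ 45.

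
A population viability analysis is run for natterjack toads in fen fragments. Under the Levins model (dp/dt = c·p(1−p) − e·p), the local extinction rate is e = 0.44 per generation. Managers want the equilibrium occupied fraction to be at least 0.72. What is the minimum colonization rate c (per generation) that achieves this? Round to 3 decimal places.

p* = 1 − e/c ≥ 0.72 requires e/c ≤ 0.2800, i.e. c ≥ e/0.2800.
c_min = 0.44/0.2800 = 1.5714.

1.571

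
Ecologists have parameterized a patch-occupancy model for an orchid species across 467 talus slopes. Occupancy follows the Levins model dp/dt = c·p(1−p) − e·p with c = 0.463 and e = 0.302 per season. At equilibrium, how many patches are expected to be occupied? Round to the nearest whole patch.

p* = 1 − e/c = 1 − 0.302/0.463 = 0.3477.
Expected occupied patches = N × p* = 467 × 0.3477 = 162.39 ≈ 162.

162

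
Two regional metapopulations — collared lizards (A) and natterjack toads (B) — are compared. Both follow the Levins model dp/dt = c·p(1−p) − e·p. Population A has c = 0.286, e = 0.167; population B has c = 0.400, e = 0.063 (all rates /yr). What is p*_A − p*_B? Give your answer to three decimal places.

A: p*_A = 1 − 0.167/0.286 = 0.4161.
B: p*_B = 1 − 0.063/0.400 = 0.8425.
p*_A − p*_B = 0.4161 − 0.8425 = -0.4264.

-0.426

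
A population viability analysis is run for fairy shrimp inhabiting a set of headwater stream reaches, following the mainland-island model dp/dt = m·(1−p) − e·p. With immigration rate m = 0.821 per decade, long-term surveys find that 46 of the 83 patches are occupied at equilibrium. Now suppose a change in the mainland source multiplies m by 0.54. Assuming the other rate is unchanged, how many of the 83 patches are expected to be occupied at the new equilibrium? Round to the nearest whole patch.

33

Observed p* = 46/83 = 0.55422.
Balance m(1−p*) = e·p* gives e = m(1−p*)/p* = 0.821×0.44578/0.55422 = 0.66036.
New p* = m/(m+e) = 0.44334/(0.44334+0.66036) = 0.40169.
Expected occupied = 83 × 0.40169 = 33.34 ≈ 33.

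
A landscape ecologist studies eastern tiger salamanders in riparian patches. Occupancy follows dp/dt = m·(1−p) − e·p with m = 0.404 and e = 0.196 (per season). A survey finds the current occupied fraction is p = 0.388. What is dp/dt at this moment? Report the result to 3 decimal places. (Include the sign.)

0.171

Colonization term: m·(1−p) = 0.404×0.6120 = 0.24725.
Extinction term: e·p = 0.07605.
dp/dt = 0.24725 − 0.07605 = 0.17120.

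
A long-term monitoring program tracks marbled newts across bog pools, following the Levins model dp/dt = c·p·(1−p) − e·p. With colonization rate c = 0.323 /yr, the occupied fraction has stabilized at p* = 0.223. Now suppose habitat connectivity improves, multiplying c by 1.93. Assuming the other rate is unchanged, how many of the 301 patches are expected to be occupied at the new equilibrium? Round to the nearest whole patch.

Balance c(1−p*) = e gives e = 0.323×(1 − 0.22300) = 0.25097.
New p* = 1 − e/c = 1 − 0.25097/0.62339 = 0.59741.
Expected occupied = 301 × 0.59741 = 179.82 ≈ 180.

180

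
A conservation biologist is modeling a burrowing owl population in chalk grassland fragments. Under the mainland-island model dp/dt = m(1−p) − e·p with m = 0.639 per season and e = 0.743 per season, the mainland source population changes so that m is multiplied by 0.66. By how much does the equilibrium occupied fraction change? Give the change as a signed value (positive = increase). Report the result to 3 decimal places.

Before: p* = 0.639/(0.639+0.743) = 0.4624.
After: m = 0.42174, e = 0.743; p* = 0.42174/1.1647 = 0.3621.
Δp* = 0.3621 − 0.4624 = -0.1003.

-0.100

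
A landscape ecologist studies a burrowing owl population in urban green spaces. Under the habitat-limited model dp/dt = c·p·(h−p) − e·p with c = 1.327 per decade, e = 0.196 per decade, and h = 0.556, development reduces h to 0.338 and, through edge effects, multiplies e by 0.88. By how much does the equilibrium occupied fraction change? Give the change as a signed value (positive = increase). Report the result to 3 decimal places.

Before: p* = h − e/c = 0.556 − 0.196/1.327 = 0.556 − 0.1477 = 0.4083.
After: c = 1.327, e = 0.17248, h = 0.338; p* = 0.338 − 0.17248/1.327 = 0.2080.
Δp* = 0.2080 − 0.4083 = -0.2003.

-0.200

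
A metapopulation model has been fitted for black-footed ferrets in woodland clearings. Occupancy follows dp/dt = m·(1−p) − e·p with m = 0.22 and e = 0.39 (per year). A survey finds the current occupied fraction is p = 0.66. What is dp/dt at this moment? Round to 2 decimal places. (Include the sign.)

Colonization term: m·(1−p) = 0.22×0.3400 = 0.07480.
Extinction term: e·p = 0.25740.
dp/dt = 0.07480 − 0.25740 = -0.18260.

-0.18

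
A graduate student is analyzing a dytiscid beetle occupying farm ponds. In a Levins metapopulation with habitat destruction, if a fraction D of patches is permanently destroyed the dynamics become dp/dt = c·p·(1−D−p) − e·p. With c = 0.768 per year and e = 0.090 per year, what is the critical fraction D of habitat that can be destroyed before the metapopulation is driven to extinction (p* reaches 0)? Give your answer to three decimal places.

The nontrivial equilibrium is p* = (1−D) − e/c; extinction occurs when this hits zero.
So D_crit = 1 − e/c = 1 − 0.090/0.768 = 1 − 0.1172 = 0.8828.
This equals the undisturbed p*, a classic result of Lande's extension.

0.883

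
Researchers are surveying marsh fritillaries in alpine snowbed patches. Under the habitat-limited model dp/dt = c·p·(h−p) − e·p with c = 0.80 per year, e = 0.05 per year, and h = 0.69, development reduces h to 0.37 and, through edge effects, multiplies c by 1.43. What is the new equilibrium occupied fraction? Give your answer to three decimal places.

0.326

Before: p* = h − e/c = 0.69 − 0.05/0.80 = 0.69 − 0.0625 = 0.6275.
After: c = 1.144, e = 0.05, h = 0.37; p* = 0.37 − 0.05/1.144 = 0.3263.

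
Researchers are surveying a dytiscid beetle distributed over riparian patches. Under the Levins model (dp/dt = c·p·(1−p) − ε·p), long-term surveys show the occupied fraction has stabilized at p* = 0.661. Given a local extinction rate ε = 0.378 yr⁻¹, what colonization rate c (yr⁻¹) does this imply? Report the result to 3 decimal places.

1.115

At equilibrium c(1−p*) = ε, so c = ε/(1−p*).
c = 0.378/(1 − 0.661) = 0.378/0.3390 = 1.1150.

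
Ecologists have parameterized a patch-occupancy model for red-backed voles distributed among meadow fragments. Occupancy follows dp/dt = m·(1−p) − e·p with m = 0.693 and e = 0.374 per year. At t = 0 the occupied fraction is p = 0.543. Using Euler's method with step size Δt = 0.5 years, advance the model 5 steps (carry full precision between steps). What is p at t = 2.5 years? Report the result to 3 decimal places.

0.647

Update rule: p ← p + [m·(1−p) − e·p]·Δt with Δt = 0.5.
step 1: Δp = +0.05681, p = 0.59981
step 2: Δp = +0.02650, p = 0.62631
step 3: Δp = +0.01236, p = 0.63867
step 4: Δp = +0.00577, p = 0.64444
step 5: Δp = +0.00269, p = 0.64713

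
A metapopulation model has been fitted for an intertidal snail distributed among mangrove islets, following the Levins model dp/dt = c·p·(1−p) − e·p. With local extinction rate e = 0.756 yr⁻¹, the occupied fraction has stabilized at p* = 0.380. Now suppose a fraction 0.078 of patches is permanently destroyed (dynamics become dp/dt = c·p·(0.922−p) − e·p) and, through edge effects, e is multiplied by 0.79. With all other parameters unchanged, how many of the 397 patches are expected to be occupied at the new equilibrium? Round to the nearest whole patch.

172

Balance c(1−p*) = e gives c = e/(1 − 0.38000) = 0.756/0.62000 = 1.21935.
New p* = 0.922 − e/c = 0.922 − 0.59724/1.21935 = 0.43220.
Expected occupied = 397 × 0.43220 = 171.58 ≈ 172.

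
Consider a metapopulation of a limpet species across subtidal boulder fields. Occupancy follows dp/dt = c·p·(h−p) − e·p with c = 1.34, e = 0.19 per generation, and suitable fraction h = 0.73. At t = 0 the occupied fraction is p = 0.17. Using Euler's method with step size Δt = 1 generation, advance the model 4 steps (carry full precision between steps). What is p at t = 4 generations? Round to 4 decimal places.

0.5526

Update rule: p ← p + [c·p·(h−p) − e·p]·Δt with Δt = 1.
p: 0.17000 → 0.26527  (Δp = +0.09527)
p: 0.26527 → 0.38006  (Δp = +0.11479)
p: 0.38006 → 0.48607  (Δp = +0.10601)
p: 0.48607 → 0.55259  (Δp = +0.06653)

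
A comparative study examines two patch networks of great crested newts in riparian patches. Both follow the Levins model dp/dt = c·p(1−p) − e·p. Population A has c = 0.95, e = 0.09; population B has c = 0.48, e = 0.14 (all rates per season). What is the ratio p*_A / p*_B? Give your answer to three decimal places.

A: p*_A = 1 − 0.09/0.95 = 0.9053.
B: p*_B = 1 − 0.14/0.48 = 0.7083.
p*_A / p*_B = 0.9053/0.7083 = 1.2780.

1.278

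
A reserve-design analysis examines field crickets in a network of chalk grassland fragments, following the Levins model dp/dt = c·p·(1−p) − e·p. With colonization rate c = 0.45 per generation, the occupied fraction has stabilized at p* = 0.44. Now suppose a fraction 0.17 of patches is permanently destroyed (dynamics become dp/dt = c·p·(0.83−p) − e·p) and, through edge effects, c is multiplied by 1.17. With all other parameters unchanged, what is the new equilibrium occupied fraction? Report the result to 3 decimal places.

Balance c(1−p*) = e gives e = 0.45×(1 − 0.44000) = 0.25200.
New p* = 0.83 − e/c = 0.83 − 0.25200/0.52650 = 0.35137.

0.351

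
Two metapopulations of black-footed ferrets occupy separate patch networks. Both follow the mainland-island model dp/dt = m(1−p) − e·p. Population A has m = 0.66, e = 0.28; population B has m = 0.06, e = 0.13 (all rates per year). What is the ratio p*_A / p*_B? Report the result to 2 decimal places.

A: p*_A = m/(m+e) = 0.66/0.9400 = 0.7021.
B: p*_B = 0.06/0.1900 = 0.3158.
p*_A / p*_B = 0.7021/0.3158 = 2.2234.

2.22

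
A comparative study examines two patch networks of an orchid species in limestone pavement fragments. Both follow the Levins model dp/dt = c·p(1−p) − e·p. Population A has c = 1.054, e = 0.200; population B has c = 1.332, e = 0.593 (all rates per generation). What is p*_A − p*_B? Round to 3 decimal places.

A: p*_A = 1 − 0.200/1.054 = 0.8102.
B: p*_B = 1 − 0.593/1.332 = 0.5548.
p*_A − p*_B = 0.8102 − 0.5548 = 0.2554.

0.255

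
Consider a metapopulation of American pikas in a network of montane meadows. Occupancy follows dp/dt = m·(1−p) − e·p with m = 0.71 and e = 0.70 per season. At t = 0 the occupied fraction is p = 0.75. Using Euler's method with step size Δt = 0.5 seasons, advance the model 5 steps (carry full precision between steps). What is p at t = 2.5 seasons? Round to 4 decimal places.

0.5041

Update rule: p ← p + [m·(1−p) − e·p]·Δt with Δt = 0.5.
step 1: Δp = -0.17375, p = 0.57625
step 2: Δp = -0.05126, p = 0.52499
step 3: Δp = -0.01512, p = 0.50987
step 4: Δp = -0.00446, p = 0.50541
step 5: Δp = -0.00132, p = 0.50410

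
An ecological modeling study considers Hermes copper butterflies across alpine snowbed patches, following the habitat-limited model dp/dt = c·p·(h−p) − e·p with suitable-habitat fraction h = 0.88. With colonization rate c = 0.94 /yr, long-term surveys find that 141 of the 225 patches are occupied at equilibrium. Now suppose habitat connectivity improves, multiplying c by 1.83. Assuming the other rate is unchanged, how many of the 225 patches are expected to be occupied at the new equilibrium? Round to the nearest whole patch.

Observed p* = 141/225 = 0.62667.
Balance c(h−p*) = e gives e = 0.94×(0.88 − 0.62667) = 0.23813.
New p* = 0.88 − e/c = 0.88 − 0.23813/1.72020 = 0.74157.
Expected occupied = 225 × 0.74157 = 166.85 ≈ 167.

167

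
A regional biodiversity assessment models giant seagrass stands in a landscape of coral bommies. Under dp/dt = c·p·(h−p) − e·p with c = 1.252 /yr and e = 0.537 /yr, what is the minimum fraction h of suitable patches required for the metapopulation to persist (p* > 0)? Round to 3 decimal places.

p* = h − e/c is positive only when h > e/c.
h_min = e/c = 0.537/1.252 = 0.4289.

0.429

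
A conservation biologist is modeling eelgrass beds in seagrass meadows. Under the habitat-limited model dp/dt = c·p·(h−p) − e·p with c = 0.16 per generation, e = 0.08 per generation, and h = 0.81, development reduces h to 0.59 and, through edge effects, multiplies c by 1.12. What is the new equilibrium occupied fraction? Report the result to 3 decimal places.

0.144

Before: p* = h − e/c = 0.81 − 0.08/0.16 = 0.81 − 0.5000 = 0.3100.
After: c = 0.1792, e = 0.08, h = 0.59; p* = 0.59 − 0.08/0.1792 = 0.1436.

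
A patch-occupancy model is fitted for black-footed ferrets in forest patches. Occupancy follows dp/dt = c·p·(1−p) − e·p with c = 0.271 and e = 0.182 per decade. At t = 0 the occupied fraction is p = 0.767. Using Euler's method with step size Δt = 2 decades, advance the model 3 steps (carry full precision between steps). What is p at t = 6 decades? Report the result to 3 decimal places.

Update rule: p ← p + [c·p·(1−p) − e·p]·Δt with Δt = 2.
p: 0.76700 → 0.58467  (Δp = -0.18233)
p: 0.58467 → 0.50347  (Δp = -0.08121)
p: 0.50347 → 0.45570  (Δp = -0.04777)

0.456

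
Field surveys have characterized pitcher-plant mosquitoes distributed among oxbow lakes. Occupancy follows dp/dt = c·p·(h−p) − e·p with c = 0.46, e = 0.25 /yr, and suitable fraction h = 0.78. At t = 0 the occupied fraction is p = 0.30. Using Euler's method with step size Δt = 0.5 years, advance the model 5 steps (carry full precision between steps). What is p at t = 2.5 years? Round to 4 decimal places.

Update rule: p ← p + [c·p·(h−p) − e·p]·Δt with Δt = 0.5.
t = 0.5: p = 0.30000 + (-0.00438) = 0.29562
t = 1: p = 0.29562 + (-0.00402) = 0.29160
t = 1.5: p = 0.29160 + (-0.00369) = 0.28791
t = 2: p = 0.28791 + (-0.00340) = 0.28450
t = 2.5: p = 0.28450 + (-0.00314) = 0.28137

0.2814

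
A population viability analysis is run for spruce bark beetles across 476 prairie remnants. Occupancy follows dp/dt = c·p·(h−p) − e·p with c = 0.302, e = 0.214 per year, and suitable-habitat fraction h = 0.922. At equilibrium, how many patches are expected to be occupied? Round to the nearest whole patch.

102

p* = h − e/c = 0.922 − 0.7086 = 0.2134.
Expected occupied patches = N × p* = 476 × 0.2134 = 101.57 ≈ 102.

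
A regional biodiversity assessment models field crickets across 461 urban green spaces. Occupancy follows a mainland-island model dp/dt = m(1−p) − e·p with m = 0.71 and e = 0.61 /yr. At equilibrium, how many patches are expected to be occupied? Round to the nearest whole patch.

248

p* = m/(m+e) = 0.71/1.3200 = 0.5379.
Expected occupied patches = N × p* = 461 × 0.5379 = 247.96 ≈ 248.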